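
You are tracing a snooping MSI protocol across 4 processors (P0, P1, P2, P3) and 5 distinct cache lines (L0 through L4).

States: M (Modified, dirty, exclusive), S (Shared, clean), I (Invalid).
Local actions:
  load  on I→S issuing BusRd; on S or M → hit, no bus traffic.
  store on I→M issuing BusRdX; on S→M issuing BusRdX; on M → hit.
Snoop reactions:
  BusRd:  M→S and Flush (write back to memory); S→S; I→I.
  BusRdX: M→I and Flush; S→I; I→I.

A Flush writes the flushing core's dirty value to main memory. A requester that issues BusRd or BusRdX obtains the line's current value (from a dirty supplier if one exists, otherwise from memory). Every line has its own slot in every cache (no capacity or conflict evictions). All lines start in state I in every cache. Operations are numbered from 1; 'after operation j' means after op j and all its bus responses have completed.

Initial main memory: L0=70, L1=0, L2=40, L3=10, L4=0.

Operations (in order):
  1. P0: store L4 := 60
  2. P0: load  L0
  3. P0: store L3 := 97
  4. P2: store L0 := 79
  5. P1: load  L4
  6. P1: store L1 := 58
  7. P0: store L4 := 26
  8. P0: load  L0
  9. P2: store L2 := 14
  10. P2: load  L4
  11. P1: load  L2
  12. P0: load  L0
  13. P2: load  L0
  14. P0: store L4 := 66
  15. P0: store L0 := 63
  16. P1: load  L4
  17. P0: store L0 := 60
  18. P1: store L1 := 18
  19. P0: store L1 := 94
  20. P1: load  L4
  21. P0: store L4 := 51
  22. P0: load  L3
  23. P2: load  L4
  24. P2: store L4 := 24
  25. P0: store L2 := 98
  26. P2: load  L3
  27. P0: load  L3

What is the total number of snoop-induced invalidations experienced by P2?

step 1: P0: store L4 := 60  ⟶  MIII  (L4)  txn=BusRdX  M[L4]=0
step 2: P0: load  L0  ⟶  SIII  (L0)  txn=BusRd  M[L0]=70
step 3: P0: store L3 := 97  ⟶  MIII  (L3)  txn=BusRdX  M[L3]=10
step 4: P2: store L0 := 79  ⟶  IIMI  (L0)  txn=BusRdX  M[L0]=70
step 5: P1: load  L4  ⟶  SSII  (L4)  txn=BusRd+Flush  M[L4]=60
step 6: P1: store L1 := 58  ⟶  IMII  (L1)  txn=BusRdX  M[L1]=0
step 7: P0: store L4 := 26  ⟶  MIII  (L4)  txn=BusRdX  M[L4]=60
step 8: P0: load  L0  ⟶  SISI  (L0)  txn=BusRd+Flush  M[L0]=79
step 9: P2: store L2 := 14  ⟶  IIMI  (L2)  txn=BusRdX  M[L2]=40
step 10: P2: load  L4  ⟶  SISI  (L4)  txn=BusRd+Flush  M[L4]=26
step 11: P1: load  L2  ⟶  ISSI  (L2)  txn=BusRd+Flush  M[L2]=14
step 12: P0: load  L0  ⟶  SISI  (L0)  txn=∅  M[L0]=79
step 13: P2: load  L0  ⟶  SISI  (L0)  txn=∅  M[L0]=79
step 14: P0: store L4 := 66  ⟶  MIII  (L4)  txn=BusRdX  M[L4]=26
step 15: P0: store L0 := 63  ⟶  MIII  (L0)  txn=BusRdX  M[L0]=79
step 16: P1: load  L4  ⟶  SSII  (L4)  txn=BusRd+Flush  M[L4]=66
step 17: P0: store L0 := 60  ⟶  MIII  (L0)  txn=∅  M[L0]=79
step 18: P1: store L1 := 18  ⟶  IMII  (L1)  txn=∅  M[L1]=0
step 19: P0: store L1 := 94  ⟶  MIII  (L1)  txn=BusRdX+Flush  M[L1]=18
step 20: P1: load  L4  ⟶  SSII  (L4)  txn=∅  M[L4]=66
step 21: P0: store L4 := 51  ⟶  MIII  (L4)  txn=BusRdX  M[L4]=66
step 22: P0: load  L3  ⟶  MIII  (L3)  txn=∅  M[L3]=10
step 23: P2: load  L4  ⟶  SISI  (L4)  txn=BusRd+Flush  M[L4]=51
step 24: P2: store L4 := 24  ⟶  IIMI  (L4)  txn=BusRdX  M[L4]=51
step 25: P0: store L2 := 98  ⟶  MIII  (L2)  txn=BusRdX  M[L2]=14
step 26: P2: load  L3  ⟶  SISI  (L3)  txn=BusRd+Flush  M[L3]=97
step 27: P0: load  L3  ⟶  SISI  (L3)  txn=∅  M[L3]=97

invalidations = 3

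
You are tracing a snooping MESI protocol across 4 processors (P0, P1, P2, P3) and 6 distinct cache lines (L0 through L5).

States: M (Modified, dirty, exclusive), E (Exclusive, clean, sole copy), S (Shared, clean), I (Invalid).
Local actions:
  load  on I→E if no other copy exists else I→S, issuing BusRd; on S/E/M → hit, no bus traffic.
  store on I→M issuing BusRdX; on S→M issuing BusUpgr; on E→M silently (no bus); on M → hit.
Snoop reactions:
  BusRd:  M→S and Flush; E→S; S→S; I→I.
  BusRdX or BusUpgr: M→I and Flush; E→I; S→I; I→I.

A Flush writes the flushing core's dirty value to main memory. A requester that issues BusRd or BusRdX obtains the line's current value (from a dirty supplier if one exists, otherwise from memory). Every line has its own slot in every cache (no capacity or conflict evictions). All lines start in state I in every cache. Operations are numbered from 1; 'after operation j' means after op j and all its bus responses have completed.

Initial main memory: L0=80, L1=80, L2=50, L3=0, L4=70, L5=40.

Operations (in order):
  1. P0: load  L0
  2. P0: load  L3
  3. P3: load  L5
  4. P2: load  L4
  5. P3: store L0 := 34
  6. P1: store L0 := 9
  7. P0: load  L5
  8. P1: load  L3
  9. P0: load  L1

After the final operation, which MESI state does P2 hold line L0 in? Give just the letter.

[1] P0: load  L0 | P0:E(80), P1:I, P2:I, P3:I | bus: BusRd
[2] P0: load  L3 | P0:E(0), P1:I, P2:I, P3:I | bus: BusRd
[3] P3: load  L5 | P0:I, P1:I, P2:I, P3:E(40) | bus: BusRd
[4] P2: load  L4 | P0:I, P1:I, P2:E(70), P3:I | bus: BusRd
[5] P3: store L0 := 34 | P0:I, P1:I, P2:I, P3:M(34) | bus: BusRdX
[6] P1: store L0 := 9 | P0:I, P1:M(9), P2:I, P3:I | bus: BusRdX,Flush
[7] P0: load  L5 | P0:S(40), P1:I, P2:I, P3:S(40) | bus: BusRd
[8] P1: load  L3 | P0:S(0), P1:S(0), P2:I, P3:I | bus: BusRd
[9] P0: load  L1 | P0:E(80), P1:I, P2:I, P3:I | bus: BusRd

state = I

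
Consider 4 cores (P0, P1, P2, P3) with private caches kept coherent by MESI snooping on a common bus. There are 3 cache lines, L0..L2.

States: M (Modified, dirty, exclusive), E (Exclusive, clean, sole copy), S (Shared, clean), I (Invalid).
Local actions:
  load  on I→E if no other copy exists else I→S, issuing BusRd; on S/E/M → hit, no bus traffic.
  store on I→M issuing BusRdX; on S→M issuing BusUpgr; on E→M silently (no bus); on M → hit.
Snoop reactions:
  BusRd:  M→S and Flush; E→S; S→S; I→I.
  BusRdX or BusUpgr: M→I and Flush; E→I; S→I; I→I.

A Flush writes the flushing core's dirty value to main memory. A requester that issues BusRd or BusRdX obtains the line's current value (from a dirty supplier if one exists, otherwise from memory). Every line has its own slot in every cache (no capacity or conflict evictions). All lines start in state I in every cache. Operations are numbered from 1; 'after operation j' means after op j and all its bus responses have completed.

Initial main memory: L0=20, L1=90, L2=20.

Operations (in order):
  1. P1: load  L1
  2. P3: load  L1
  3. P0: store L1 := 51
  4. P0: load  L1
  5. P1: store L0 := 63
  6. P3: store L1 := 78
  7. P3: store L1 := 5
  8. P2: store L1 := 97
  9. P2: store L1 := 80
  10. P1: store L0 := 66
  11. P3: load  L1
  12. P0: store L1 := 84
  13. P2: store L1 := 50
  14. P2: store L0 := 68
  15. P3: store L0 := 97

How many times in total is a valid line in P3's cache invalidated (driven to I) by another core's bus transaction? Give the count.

invalidations = 3

1. P1: load  L1  bus=[BusRd]  L1: P0=I P1=E P2=I P3=I  mem[L1]=90
2. P3: load  L1  bus=[BusRd]  L1: P0=I P1=S P2=I P3=S  mem[L1]=90
3. P0: store L1 := 51  bus=[BusRdX]  L1: P0=M P1=I P2=I P3=I  mem[L1]=90
4. P0: load  L1  bus=[-]  L1: P0=M P1=I P2=I P3=I  mem[L1]=90
5. P1: store L0 := 63  bus=[BusRdX]  L0: P0=I P1=M P2=I P3=I  mem[L0]=20
6. P3: store L1 := 78  bus=[BusRdX,Flush]  L1: P0=I P1=I P2=I P3=M  mem[L1]=51
7. P3: store L1 := 5  bus=[-]  L1: P0=I P1=I P2=I P3=M  mem[L1]=51
8. P2: store L1 := 97  bus=[BusRdX,Flush]  L1: P0=I P1=I P2=M P3=I  mem[L1]=5
9. P2: store L1 := 80  bus=[-]  L1: P0=I P1=I P2=M P3=I  mem[L1]=5
10. P1: store L0 := 66  bus=[-]  L0: P0=I P1=M P2=I P3=I  mem[L0]=20
11. P3: load  L1  bus=[BusRd,Flush]  L1: P0=I P1=I P2=S P3=S  mem[L1]=80
12. P0: store L1 := 84  bus=[BusRdX]  L1: P0=M P1=I P2=I P3=I  mem[L1]=80
13. P2: store L1 := 50  bus=[BusRdX,Flush]  L1: P0=I P1=I P2=M P3=I  mem[L1]=84
14. P2: store L0 := 68  bus=[BusRdX,Flush]  L0: P0=I P1=I P2=M P3=I  mem[L0]=66
15. P3: store L0 := 97  bus=[BusRdX,Flush]  L0: P0=I P1=I P2=I P3=M  mem[L0]=68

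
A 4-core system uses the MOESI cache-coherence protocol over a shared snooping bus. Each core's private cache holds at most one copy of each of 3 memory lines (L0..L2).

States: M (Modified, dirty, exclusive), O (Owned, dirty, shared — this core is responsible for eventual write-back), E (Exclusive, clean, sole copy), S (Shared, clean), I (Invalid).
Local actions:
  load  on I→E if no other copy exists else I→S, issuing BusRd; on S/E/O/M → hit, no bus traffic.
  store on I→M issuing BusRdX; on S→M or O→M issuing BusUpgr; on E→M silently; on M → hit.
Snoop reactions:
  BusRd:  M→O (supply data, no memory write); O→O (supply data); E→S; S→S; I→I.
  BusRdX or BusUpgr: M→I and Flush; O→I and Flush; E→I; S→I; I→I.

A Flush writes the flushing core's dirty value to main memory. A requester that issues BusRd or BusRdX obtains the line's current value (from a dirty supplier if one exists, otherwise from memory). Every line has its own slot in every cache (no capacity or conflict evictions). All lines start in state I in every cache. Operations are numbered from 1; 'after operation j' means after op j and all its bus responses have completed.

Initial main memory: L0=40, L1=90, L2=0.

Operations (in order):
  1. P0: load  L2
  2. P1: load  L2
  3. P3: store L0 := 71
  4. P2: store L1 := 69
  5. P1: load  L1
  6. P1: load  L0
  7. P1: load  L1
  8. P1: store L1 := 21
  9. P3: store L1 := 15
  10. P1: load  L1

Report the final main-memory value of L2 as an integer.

memory[L2] = 0

[1] P0: load  L2 | P0:E(0), P1:I, P2:I, P3:I | bus: BusRd
[2] P1: load  L2 | P0:S(0), P1:S(0), P2:I, P3:I | bus: BusRd
[3] P3: store L0 := 71 | P0:I, P1:I, P2:I, P3:M(71) | bus: BusRdX
[4] P2: store L1 := 69 | P0:I, P1:I, P2:M(69), P3:I | bus: BusRdX
[5] P1: load  L1 | P0:I, P1:S(69), P2:O(69), P3:I | bus: BusRd
[6] P1: load  L0 | P0:I, P1:S(71), P2:I, P3:O(71) | bus: BusRd
[7] P1: load  L1 | P0:I, P1:S(69), P2:O(69), P3:I | bus: none
[8] P1: store L1 := 21 | P0:I, P1:M(21), P2:I, P3:I | bus: BusUpgr,Flush
[9] P3: store L1 := 15 | P0:I, P1:I, P2:I, P3:M(15) | bus: BusRdX,Flush
[10] P1: load  L1 | P0:I, P1:S(15), P2:I, P3:O(15) | bus: BusRd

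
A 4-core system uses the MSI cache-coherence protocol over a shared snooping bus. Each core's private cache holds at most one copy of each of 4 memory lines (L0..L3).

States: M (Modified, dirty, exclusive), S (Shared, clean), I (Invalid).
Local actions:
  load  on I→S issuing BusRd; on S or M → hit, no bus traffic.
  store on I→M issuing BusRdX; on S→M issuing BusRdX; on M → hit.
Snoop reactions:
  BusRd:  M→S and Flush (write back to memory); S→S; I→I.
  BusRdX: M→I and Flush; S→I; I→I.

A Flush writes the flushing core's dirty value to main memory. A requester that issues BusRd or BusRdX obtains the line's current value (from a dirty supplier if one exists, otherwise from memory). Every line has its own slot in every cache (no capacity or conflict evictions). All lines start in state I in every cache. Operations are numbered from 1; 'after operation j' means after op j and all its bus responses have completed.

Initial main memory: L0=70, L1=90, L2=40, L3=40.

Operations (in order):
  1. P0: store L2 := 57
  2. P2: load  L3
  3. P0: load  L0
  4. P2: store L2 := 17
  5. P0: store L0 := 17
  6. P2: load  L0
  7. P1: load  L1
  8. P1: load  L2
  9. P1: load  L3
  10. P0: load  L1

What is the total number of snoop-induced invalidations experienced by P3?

invalidations = 0

[1] P0: store L2 := 57 | P0:M(57), P1:I, P2:I, P3:I | bus: BusRdX
[2] P2: load  L3 | P0:I, P1:I, P2:S(40), P3:I | bus: BusRd
[3] P0: load  L0 | P0:S(70), P1:I, P2:I, P3:I | bus: BusRd
[4] P2: store L2 := 17 | P0:I, P1:I, P2:M(17), P3:I | bus: BusRdX,Flush
[5] P0: store L0 := 17 | P0:M(17), P1:I, P2:I, P3:I | bus: BusRdX
[6] P2: load  L0 | P0:S(17), P1:I, P2:S(17), P3:I | bus: BusRd,Flush
[7] P1: load  L1 | P0:I, P1:S(90), P2:I, P3:I | bus: BusRd
[8] P1: load  L2 | P0:I, P1:S(17), P2:S(17), P3:I | bus: BusRd,Flush
[9] P1: load  L3 | P0:I, P1:S(40), P2:S(40), P3:I | bus: BusRd
[10] P0: load  L1 | P0:S(90), P1:S(90), P2:I, P3:I | bus: BusRd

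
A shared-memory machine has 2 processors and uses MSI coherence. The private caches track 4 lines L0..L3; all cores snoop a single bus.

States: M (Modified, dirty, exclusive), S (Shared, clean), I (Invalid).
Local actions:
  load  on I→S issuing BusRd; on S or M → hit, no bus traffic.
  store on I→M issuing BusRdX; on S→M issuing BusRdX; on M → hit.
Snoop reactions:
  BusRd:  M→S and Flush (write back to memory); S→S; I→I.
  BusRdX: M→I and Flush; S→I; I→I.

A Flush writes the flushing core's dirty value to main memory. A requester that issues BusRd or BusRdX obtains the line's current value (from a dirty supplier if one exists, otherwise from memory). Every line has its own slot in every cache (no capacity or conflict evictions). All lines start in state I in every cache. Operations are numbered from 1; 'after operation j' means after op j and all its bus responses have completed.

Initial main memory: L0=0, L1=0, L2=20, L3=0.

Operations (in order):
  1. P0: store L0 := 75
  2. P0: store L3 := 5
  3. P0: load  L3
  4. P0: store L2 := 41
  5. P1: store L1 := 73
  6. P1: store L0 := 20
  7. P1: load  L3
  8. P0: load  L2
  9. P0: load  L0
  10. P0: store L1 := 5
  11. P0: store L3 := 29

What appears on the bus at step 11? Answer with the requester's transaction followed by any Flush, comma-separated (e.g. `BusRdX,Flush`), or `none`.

1. P0: store L0 := 75  bus=[BusRdX]  L0: P0=M P1=I  mem[L0]=0
2. P0: store L3 := 5  bus=[BusRdX]  L3: P0=M P1=I  mem[L3]=0
3. P0: load  L3  bus=[-]  L3: P0=M P1=I  mem[L3]=0
4. P0: store L2 := 41  bus=[BusRdX]  L2: P0=M P1=I  mem[L2]=20
5. P1: store L1 := 73  bus=[BusRdX]  L1: P0=I P1=M  mem[L1]=0
6. P1: store L0 := 20  bus=[BusRdX,Flush]  L0: P0=I P1=M  mem[L0]=75
7. P1: load  L3  bus=[BusRd,Flush]  L3: P0=S P1=S  mem[L3]=5
8. P0: load  L2  bus=[-]  L2: P0=M P1=I  mem[L2]=20
9. P0: load  L0  bus=[BusRd,Flush]  L0: P0=S P1=S  mem[L0]=20
10. P0: store L1 := 5  bus=[BusRdX,Flush]  L1: P0=M P1=I  mem[L1]=73
11. P0: store L3 := 29  bus=[BusRdX]  L3: P0=M P1=I  mem[L3]=5

bus = BusRdX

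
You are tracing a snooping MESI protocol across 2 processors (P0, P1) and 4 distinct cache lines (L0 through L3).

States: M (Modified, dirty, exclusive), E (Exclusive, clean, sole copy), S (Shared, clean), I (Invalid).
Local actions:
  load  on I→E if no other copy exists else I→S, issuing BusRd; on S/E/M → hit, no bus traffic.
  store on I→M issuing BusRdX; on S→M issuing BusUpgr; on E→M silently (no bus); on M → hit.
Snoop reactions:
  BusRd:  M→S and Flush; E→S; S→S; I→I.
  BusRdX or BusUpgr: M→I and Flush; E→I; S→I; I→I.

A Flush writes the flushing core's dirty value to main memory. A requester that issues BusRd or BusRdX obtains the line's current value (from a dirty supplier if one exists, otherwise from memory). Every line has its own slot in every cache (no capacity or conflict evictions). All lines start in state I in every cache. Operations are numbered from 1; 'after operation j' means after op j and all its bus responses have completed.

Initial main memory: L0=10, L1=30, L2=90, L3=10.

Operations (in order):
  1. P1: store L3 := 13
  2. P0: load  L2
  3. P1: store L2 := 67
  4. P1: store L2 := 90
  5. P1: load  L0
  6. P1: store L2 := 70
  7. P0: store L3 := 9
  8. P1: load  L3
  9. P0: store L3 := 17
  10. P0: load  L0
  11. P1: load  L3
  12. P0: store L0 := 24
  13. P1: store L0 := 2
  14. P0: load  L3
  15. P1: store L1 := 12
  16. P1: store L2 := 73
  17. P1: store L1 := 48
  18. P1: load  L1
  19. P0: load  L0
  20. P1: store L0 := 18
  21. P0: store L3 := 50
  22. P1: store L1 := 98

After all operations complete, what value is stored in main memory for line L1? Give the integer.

memory[L1] = 30

  op1 P1: store L3 := 13 → I/M on L3; bus BusRdX; mem=10
  op2 P0: load  L2 → E/I on L2; bus BusRd; mem=90
  op3 P1: store L2 := 67 → I/M on L2; bus BusRdX; mem=90
  op4 P1: store L2 := 90 → I/M on L2; bus (none); mem=90
  op5 P1: load  L0 → I/E on L0; bus BusRd; mem=10
  op6 P1: store L2 := 70 → I/M on L2; bus (none); mem=90
  op7 P0: store L3 := 9 → M/I on L3; bus BusRdX Flush; mem=13
  op8 P1: load  L3 → S/S on L3; bus BusRd Flush; mem=9
  op9 P0: store L3 := 17 → M/I on L3; bus BusUpgr; mem=9
  op10 P0: load  L0 → S/S on L0; bus BusRd; mem=10
  op11 P1: load  L3 → S/S on L3; bus BusRd Flush; mem=17
  op12 P0: store L0 := 24 → M/I on L0; bus BusUpgr; mem=10
  op13 P1: store L0 := 2 → I/M on L0; bus BusRdX Flush; mem=24
  op14 P0: load  L3 → S/S on L3; bus (none); mem=17
  op15 P1: store L1 := 12 → I/M on L1; bus BusRdX; mem=30
  op16 P1: store L2 := 73 → I/M on L2; bus (none); mem=90
  op17 P1: store L1 := 48 → I/M on L1; bus (none); mem=30
  op18 P1: load  L1 → I/M on L1; bus (none); mem=30
  op19 P0: load  L0 → S/S on L0; bus BusRd Flush; mem=2
  op20 P1: store L0 := 18 → I/M on L0; bus BusUpgr; mem=2
  op21 P0: store L3 := 50 → M/I on L3; bus BusUpgr; mem=17
  op22 P1: store L1 := 98 → I/M on L1; bus (none); mem=30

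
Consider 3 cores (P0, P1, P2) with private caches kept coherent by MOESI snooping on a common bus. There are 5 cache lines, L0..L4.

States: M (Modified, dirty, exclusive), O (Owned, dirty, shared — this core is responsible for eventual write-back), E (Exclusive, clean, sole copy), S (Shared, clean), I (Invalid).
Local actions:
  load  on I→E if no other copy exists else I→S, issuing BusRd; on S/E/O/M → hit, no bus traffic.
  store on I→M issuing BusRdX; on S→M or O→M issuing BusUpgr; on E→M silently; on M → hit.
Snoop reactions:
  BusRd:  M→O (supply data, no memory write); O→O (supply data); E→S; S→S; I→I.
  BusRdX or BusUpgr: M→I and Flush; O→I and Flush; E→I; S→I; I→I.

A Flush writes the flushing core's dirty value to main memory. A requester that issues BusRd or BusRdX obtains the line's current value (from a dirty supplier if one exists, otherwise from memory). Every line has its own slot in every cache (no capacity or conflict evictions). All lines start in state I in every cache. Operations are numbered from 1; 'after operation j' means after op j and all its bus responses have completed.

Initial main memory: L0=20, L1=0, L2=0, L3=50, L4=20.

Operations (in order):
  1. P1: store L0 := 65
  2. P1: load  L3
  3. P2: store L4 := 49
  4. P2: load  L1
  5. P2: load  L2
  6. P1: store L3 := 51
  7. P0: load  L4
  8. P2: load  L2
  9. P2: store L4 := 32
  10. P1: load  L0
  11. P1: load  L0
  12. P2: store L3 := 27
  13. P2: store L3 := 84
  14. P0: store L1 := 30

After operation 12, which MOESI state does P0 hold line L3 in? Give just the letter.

state = I

step 1: P1: store L0 := 65  ⟶  IMI  (L0)  txn=BusRdX  M[L0]=20
step 2: P1: load  L3  ⟶  IEI  (L3)  txn=BusRd  M[L3]=50
step 3: P2: store L4 := 49  ⟶  IIM  (L4)  txn=BusRdX  M[L4]=20
step 4: P2: load  L1  ⟶  IIE  (L1)  txn=BusRd  M[L1]=0
step 5: P2: load  L2  ⟶  IIE  (L2)  txn=BusRd  M[L2]=0
step 6: P1: store L3 := 51  ⟶  IMI  (L3)  txn=∅  M[L3]=50
step 7: P0: load  L4  ⟶  SIO  (L4)  txn=BusRd  M[L4]=20
step 8: P2: load  L2  ⟶  IIE  (L2)  txn=∅  M[L2]=0
step 9: P2: store L4 := 32  ⟶  IIM  (L4)  txn=BusUpgr  M[L4]=20
step 10: P1: load  L0  ⟶  IMI  (L0)  txn=∅  M[L0]=20
step 11: P1: load  L0  ⟶  IMI  (L0)  txn=∅  M[L0]=20
step 12: P2: store L3 := 27  ⟶  IIM  (L3)  txn=BusRdX+Flush  M[L3]=51
step 13: P2: store L3 := 84  ⟶  IIM  (L3)  txn=∅  M[L3]=51
step 14: P0: store L1 := 30  ⟶  MII  (L1)  txn=BusRdX  M[L1]=0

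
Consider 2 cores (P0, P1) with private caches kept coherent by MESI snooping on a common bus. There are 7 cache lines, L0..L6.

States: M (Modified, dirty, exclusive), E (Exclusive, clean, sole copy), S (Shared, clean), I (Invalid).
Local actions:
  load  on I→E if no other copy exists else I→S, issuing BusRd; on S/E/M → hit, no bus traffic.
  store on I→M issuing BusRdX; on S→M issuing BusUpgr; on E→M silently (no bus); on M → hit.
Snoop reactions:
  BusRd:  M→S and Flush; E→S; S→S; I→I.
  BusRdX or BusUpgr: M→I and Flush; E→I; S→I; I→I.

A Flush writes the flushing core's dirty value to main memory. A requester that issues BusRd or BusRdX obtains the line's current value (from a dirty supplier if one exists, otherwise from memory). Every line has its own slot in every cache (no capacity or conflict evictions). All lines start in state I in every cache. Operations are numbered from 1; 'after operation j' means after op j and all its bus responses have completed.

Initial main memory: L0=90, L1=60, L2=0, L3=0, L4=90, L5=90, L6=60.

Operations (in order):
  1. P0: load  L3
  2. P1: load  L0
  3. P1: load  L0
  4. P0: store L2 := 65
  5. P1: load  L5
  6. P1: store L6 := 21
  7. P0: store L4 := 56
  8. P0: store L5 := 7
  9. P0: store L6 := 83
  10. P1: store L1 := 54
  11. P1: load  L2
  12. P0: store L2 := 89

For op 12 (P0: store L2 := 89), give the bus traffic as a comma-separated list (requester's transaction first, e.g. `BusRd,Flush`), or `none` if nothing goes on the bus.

bus = BusUpgr

  op1 P0: load  L3 → E/I on L3; bus BusRd; mem=0
  op2 P1: load  L0 → I/E on L0; bus BusRd; mem=90
  op3 P1: load  L0 → I/E on L0; bus (none); mem=90
  op4 P0: store L2 := 65 → M/I on L2; bus BusRdX; mem=0
  op5 P1: load  L5 → I/E on L5; bus BusRd; mem=90
  op6 P1: store L6 := 21 → I/M on L6; bus BusRdX; mem=60
  op7 P0: store L4 := 56 → M/I on L4; bus BusRdX; mem=90
  op8 P0: store L5 := 7 → M/I on L5; bus BusRdX; mem=90
  op9 P0: store L6 := 83 → M/I on L6; bus BusRdX Flush; mem=21
  op10 P1: store L1 := 54 → I/M on L1; bus BusRdX; mem=60
  op11 P1: load  L2 → S/S on L2; bus BusRd Flush; mem=65
  op12 P0: store L2 := 89 → M/I on L2; bus BusUpgr; mem=65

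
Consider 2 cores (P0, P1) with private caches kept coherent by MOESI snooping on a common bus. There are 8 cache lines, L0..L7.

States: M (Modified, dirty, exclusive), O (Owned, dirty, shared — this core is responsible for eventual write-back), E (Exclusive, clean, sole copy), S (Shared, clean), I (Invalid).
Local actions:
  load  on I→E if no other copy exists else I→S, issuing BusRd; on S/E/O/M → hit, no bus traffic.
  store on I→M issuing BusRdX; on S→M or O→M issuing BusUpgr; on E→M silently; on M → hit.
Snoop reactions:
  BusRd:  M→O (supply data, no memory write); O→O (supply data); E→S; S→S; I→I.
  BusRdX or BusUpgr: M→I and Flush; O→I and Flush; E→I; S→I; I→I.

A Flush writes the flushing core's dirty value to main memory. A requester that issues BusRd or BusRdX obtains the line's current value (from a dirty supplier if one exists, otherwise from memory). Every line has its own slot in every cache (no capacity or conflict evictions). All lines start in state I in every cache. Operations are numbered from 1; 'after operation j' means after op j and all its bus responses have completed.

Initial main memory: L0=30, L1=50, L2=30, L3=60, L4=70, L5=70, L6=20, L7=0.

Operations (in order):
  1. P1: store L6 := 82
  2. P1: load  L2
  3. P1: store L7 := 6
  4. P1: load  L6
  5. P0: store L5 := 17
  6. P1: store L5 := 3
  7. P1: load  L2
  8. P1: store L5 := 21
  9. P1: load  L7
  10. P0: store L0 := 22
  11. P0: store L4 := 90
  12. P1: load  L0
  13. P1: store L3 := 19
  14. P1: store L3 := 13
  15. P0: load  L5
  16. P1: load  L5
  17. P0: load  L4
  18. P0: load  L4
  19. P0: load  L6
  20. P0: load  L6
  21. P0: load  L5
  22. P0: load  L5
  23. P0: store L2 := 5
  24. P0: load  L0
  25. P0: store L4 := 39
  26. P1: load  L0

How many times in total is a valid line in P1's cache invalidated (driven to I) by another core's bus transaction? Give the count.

invalidations = 1

step 1: P1: store L6 := 82  ⟶  IM  (L6)  txn=BusRdX  M[L6]=20
step 2: P1: load  L2  ⟶  IE  (L2)  txn=BusRd  M[L2]=30
step 3: P1: store L7 := 6  ⟶  IM  (L7)  txn=BusRdX  M[L7]=0
step 4: P1: load  L6  ⟶  IM  (L6)  txn=∅  M[L6]=20
step 5: P0: store L5 := 17  ⟶  MI  (L5)  txn=BusRdX  M[L5]=70
step 6: P1: store L5 := 3  ⟶  IM  (L5)  txn=BusRdX+Flush  M[L5]=17
step 7: P1: load  L2  ⟶  IE  (L2)  txn=∅  M[L2]=30
step 8: P1: store L5 := 21  ⟶  IM  (L5)  txn=∅  M[L5]=17
step 9: P1: load  L7  ⟶  IM  (L7)  txn=∅  M[L7]=0
step 10: P0: store L0 := 22  ⟶  MI  (L0)  txn=BusRdX  M[L0]=30
step 11: P0: store L4 := 90  ⟶  MI  (L4)  txn=BusRdX  M[L4]=70
step 12: P1: load  L0  ⟶  OS  (L0)  txn=BusRd  M[L0]=30
step 13: P1: store L3 := 19  ⟶  IM  (L3)  txn=BusRdX  M[L3]=60
step 14: P1: store L3 := 13  ⟶  IM  (L3)  txn=∅  M[L3]=60
step 15: P0: load  L5  ⟶  SO  (L5)  txn=BusRd  M[L5]=17
step 16: P1: load  L5  ⟶  SO  (L5)  txn=∅  M[L5]=17
step 17: P0: load  L4  ⟶  MI  (L4)  txn=∅  M[L4]=70
step 18: P0: load  L4  ⟶  MI  (L4)  txn=∅  M[L4]=70
step 19: P0: load  L6  ⟶  SO  (L6)  txn=BusRd  M[L6]=20
step 20: P0: load  L6  ⟶  SO  (L6)  txn=∅  M[L6]=20
step 21: P0: load  L5  ⟶  SO  (L5)  txn=∅  M[L5]=17
step 22: P0: load  L5  ⟶  SO  (L5)  txn=∅  M[L5]=17
step 23: P0: store L2 := 5  ⟶  MI  (L2)  txn=BusRdX  M[L2]=30
step 24: P0: load  L0  ⟶  OS  (L0)  txn=∅  M[L0]=30
step 25: P0: store L4 := 39  ⟶  MI  (L4)  txn=∅  M[L4]=70
step 26: P1: load  L0  ⟶  OS  (L0)  txn=∅  M[L0]=30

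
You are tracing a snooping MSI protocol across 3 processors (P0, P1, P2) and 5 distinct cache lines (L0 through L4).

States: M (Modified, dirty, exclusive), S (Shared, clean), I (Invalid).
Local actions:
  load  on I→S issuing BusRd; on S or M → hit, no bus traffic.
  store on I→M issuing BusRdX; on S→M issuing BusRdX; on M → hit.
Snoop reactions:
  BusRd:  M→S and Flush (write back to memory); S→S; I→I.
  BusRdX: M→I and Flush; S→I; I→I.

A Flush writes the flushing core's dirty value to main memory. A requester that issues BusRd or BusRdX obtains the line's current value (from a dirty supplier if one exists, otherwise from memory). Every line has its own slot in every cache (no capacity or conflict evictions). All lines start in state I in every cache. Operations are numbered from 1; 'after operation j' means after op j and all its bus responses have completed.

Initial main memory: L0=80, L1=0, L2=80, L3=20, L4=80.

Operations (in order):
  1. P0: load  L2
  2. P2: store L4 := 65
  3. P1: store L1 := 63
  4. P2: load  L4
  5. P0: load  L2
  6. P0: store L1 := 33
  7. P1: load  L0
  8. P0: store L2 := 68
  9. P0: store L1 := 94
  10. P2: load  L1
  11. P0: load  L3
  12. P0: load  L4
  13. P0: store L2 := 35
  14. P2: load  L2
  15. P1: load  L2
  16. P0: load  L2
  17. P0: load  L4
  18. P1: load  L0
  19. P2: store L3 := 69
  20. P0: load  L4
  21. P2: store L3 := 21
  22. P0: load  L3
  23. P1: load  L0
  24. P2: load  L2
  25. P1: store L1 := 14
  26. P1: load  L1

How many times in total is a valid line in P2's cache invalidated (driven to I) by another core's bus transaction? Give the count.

invalidations = 1

step 1: P0: load  L2  ⟶  SII  (L2)  txn=BusRd  M[L2]=80
step 2: P2: store L4 := 65  ⟶  IIM  (L4)  txn=BusRdX  M[L4]=80
step 3: P1: store L1 := 63  ⟶  IMI  (L1)  txn=BusRdX  M[L1]=0
step 4: P2: load  L4  ⟶  IIM  (L4)  txn=∅  M[L4]=80
step 5: P0: load  L2  ⟶  SII  (L2)  txn=∅  M[L2]=80
step 6: P0: store L1 := 33  ⟶  MII  (L1)  txn=BusRdX+Flush  M[L1]=63
step 7: P1: load  L0  ⟶  ISI  (L0)  txn=BusRd  M[L0]=80
step 8: P0: store L2 := 68  ⟶  MII  (L2)  txn=BusRdX  M[L2]=80
step 9: P0: store L1 := 94  ⟶  MII  (L1)  txn=∅  M[L1]=63
step 10: P2: load  L1  ⟶  SIS  (L1)  txn=BusRd+Flush  M[L1]=94
step 11: P0: load  L3  ⟶  SII  (L3)  txn=BusRd  M[L3]=20
step 12: P0: load  L4  ⟶  SIS  (L4)  txn=BusRd+Flush  M[L4]=65
step 13: P0: store L2 := 35  ⟶  MII  (L2)  txn=∅  M[L2]=80
step 14: P2: load  L2  ⟶  SIS  (L2)  txn=BusRd+Flush  M[L2]=35
step 15: P1: load  L2  ⟶  SSS  (L2)  txn=BusRd  M[L2]=35
step 16: P0: load  L2  ⟶  SSS  (L2)  txn=∅  M[L2]=35
step 17: P0: load  L4  ⟶  SIS  (L4)  txn=∅  M[L4]=65
step 18: P1: load  L0  ⟶  ISI  (L0)  txn=∅  M[L0]=80
step 19: P2: store L3 := 69  ⟶  IIM  (L3)  txn=BusRdX  M[L3]=20
step 20: P0: load  L4  ⟶  SIS  (L4)  txn=∅  M[L4]=65
step 21: P2: store L3 := 21  ⟶  IIM  (L3)  txn=∅  M[L3]=20
step 22: P0: load  L3  ⟶  SIS  (L3)  txn=BusRd+Flush  M[L3]=21
step 23: P1: load  L0  ⟶  ISI  (L0)  txn=∅  M[L0]=80
step 24: P2: load  L2  ⟶  SSS  (L2)  txn=∅  M[L2]=35
step 25: P1: store L1 := 14  ⟶  IMI  (L1)  txn=BusRdX  M[L1]=94
step 26: P1: load  L1  ⟶  IMI  (L1)  txn=∅  M[L1]=94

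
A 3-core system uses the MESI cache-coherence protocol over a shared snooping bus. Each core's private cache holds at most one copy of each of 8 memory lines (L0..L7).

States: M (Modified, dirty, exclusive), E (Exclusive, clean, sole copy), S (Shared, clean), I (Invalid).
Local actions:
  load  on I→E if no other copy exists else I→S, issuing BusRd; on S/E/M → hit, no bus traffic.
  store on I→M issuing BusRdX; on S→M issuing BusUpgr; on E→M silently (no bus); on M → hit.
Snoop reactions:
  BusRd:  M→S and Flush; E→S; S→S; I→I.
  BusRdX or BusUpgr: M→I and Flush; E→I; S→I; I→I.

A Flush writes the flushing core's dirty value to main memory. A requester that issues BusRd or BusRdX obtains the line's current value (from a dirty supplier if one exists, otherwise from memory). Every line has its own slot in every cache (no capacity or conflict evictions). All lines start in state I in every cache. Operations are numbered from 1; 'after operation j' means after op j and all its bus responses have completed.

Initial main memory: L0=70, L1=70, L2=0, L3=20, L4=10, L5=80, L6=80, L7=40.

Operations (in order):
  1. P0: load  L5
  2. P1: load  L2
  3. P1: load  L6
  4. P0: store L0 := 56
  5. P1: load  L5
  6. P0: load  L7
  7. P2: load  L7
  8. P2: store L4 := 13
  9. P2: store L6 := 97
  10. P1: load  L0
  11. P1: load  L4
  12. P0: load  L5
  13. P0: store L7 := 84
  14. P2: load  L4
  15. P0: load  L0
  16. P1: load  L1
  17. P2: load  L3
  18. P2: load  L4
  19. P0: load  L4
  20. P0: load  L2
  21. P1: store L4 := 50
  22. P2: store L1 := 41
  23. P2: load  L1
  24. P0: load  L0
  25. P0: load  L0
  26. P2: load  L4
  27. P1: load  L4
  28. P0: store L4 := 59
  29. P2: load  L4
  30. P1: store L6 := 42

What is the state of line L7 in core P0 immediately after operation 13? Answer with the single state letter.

step 1: P0: load  L5  ⟶  EII  (L5)  txn=BusRd  M[L5]=80
step 2: P1: load  L2  ⟶  IEI  (L2)  txn=BusRd  M[L2]=0
step 3: P1: load  L6  ⟶  IEI  (L6)  txn=BusRd  M[L6]=80
step 4: P0: store L0 := 56  ⟶  MII  (L0)  txn=BusRdX  M[L0]=70
step 5: P1: load  L5  ⟶  SSI  (L5)  txn=BusRd  M[L5]=80
step 6: P0: load  L7  ⟶  EII  (L7)  txn=BusRd  M[L7]=40
step 7: P2: load  L7  ⟶  SIS  (L7)  txn=BusRd  M[L7]=40
step 8: P2: store L4 := 13  ⟶  IIM  (L4)  txn=BusRdX  M[L4]=10
step 9: P2: store L6 := 97  ⟶  IIM  (L6)  txn=BusRdX  M[L6]=80
step 10: P1: load  L0  ⟶  SSI  (L0)  txn=BusRd+Flush  M[L0]=56
step 11: P1: load  L4  ⟶  ISS  (L4)  txn=BusRd+Flush  M[L4]=13
step 12: P0: load  L5  ⟶  SSI  (L5)  txn=∅  M[L5]=80
step 13: P0: store L7 := 84  ⟶  MII  (L7)  txn=BusUpgr  M[L7]=40
step 14: P2: load  L4  ⟶  ISS  (L4)  txn=∅  M[L4]=13
step 15: P0: load  L0  ⟶  SSI  (L0)  txn=∅  M[L0]=56
step 16: P1: load  L1  ⟶  IEI  (L1)  txn=BusRd  M[L1]=70
step 17: P2: load  L3  ⟶  IIE  (L3)  txn=BusRd  M[L3]=20
step 18: P2: load  L4  ⟶  ISS  (L4)  txn=∅  M[L4]=13
step 19: P0: load  L4  ⟶  SSS  (L4)  txn=BusRd  M[L4]=13
step 20: P0: load  L2  ⟶  SSI  (L2)  txn=BusRd  M[L2]=0
step 21: P1: store L4 := 50  ⟶  IMI  (L4)  txn=BusUpgr  M[L4]=13
step 22: P2: store L1 := 41  ⟶  IIM  (L1)  txn=BusRdX  M[L1]=70
step 23: P2: load  L1  ⟶  IIM  (L1)  txn=∅  M[L1]=70
step 24: P0: load  L0  ⟶  SSI  (L0)  txn=∅  M[L0]=56
step 25: P0: load  L0  ⟶  SSI  (L0)  txn=∅  M[L0]=56
step 26: P2: load  L4  ⟶  ISS  (L4)  txn=BusRd+Flush  M[L4]=50
step 27: P1: load  L4  ⟶  ISS  (L4)  txn=∅  M[L4]=50
step 28: P0: store L4 := 59  ⟶  MII  (L4)  txn=BusRdX  M[L4]=50
step 29: P2: load  L4  ⟶  SIS  (L4)  txn=BusRd+Flush  M[L4]=59
step 30: P1: store L6 := 42  ⟶  IMI  (L6)  txn=BusRdX+Flush  M[L6]=97

state = M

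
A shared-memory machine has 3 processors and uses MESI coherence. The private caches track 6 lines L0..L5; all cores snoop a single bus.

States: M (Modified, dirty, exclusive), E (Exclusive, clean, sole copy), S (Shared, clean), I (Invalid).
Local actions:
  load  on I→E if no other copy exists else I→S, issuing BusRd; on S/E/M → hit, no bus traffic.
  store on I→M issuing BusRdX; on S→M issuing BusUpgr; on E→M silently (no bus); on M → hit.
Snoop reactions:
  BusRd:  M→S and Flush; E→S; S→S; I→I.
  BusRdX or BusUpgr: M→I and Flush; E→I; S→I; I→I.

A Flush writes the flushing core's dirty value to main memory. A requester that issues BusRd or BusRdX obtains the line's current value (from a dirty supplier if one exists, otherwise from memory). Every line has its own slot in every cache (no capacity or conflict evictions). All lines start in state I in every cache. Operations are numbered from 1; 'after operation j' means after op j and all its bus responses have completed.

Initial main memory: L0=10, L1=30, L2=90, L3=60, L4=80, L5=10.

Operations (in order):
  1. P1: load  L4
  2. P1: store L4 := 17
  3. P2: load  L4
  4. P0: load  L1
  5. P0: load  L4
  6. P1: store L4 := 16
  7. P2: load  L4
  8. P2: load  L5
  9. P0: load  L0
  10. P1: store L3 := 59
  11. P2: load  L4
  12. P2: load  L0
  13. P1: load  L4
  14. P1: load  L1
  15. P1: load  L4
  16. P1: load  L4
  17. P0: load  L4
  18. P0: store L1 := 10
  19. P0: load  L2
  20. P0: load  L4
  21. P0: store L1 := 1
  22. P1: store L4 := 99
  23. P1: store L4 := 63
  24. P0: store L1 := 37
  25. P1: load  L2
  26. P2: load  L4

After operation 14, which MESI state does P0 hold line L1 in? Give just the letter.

state = S

  op1 P1: load  L4 → I/E/I on L4; bus BusRd; mem=80
  op2 P1: store L4 := 17 → I/M/I on L4; bus (none); mem=80
  op3 P2: load  L4 → I/S/S on L4; bus BusRd Flush; mem=17
  op4 P0: load  L1 → E/I/I on L1; bus BusRd; mem=30
  op5 P0: load  L4 → S/S/S on L4; bus BusRd; mem=17
  op6 P1: store L4 := 16 → I/M/I on L4; bus BusUpgr; mem=17
  op7 P2: load  L4 → I/S/S on L4; bus BusRd Flush; mem=16
  op8 P2: load  L5 → I/I/E on L5; bus BusRd; mem=10
  op9 P0: load  L0 → E/I/I on L0; bus BusRd; mem=10
  op10 P1: store L3 := 59 → I/M/I on L3; bus BusRdX; mem=60
  op11 P2: load  L4 → I/S/S on L4; bus (none); mem=16
  op12 P2: load  L0 → S/I/S on L0; bus BusRd; mem=10
  op13 P1: load  L4 → I/S/S on L4; bus (none); mem=16
  op14 P1: load  L1 → S/S/I on L1; bus BusRd; mem=30
  op15 P1: load  L4 → I/S/S on L4; bus (none); mem=16
  op16 P1: load  L4 → I/S/S on L4; bus (none); mem=16
  op17 P0: load  L4 → S/S/S on L4; bus BusRd; mem=16
  op18 P0: store L1 := 10 → M/I/I on L1; bus BusUpgr; mem=30
  op19 P0: load  L2 → E/I/I on L2; bus BusRd; mem=90
  op20 P0: load  L4 → S/S/S on L4; bus (none); mem=16
  op21 P0: store L1 := 1 → M/I/I on L1; bus (none); mem=30
  op22 P1: store L4 := 99 → I/M/I on L4; bus BusUpgr; mem=16
  op23 P1: store L4 := 63 → I/M/I on L4; bus (none); mem=16
  op24 P0: store L1 := 37 → M/I/I on L1; bus (none); mem=30
  op25 P1: load  L2 → S/S/I on L2; bus BusRd; mem=90
  op26 P2: load  L4 → I/S/S on L4; bus BusRd Flush; mem=63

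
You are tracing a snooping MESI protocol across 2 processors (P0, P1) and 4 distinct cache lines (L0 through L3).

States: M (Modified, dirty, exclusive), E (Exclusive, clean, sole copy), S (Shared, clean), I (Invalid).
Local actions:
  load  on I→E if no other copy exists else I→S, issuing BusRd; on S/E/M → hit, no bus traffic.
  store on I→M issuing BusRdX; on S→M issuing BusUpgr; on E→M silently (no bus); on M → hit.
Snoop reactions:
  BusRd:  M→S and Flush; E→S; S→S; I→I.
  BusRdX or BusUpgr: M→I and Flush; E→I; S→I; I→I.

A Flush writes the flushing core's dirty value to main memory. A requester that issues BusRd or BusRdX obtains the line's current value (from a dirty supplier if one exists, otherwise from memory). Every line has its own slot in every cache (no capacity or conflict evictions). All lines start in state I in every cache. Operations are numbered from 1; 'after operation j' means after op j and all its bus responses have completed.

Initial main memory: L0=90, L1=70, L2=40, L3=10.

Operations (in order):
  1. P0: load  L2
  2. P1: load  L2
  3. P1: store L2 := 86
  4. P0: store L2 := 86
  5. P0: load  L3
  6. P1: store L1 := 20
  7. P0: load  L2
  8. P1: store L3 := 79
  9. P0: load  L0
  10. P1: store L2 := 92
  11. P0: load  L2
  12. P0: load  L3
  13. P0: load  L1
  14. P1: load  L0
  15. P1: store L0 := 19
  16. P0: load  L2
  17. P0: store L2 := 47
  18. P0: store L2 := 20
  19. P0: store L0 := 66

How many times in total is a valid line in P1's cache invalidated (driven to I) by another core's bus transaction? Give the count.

[1] P0: load  L2 | P0:E(40), P1:I | bus: BusRd
[2] P1: load  L2 | P0:S(40), P1:S(40) | bus: BusRd
[3] P1: store L2 := 86 | P0:I, P1:M(86) | bus: BusUpgr
[4] P0: store L2 := 86 | P0:M(86), P1:I | bus: BusRdX,Flush
[5] P0: load  L3 | P0:E(10), P1:I | bus: BusRd
[6] P1: store L1 := 20 | P0:I, P1:M(20) | bus: BusRdX
[7] P0: load  L2 | P0:M(86), P1:I | bus: none
[8] P1: store L3 := 79 | P0:I, P1:M(79) | bus: BusRdX
[9] P0: load  L0 | P0:E(90), P1:I | bus: BusRd
[10] P1: store L2 := 92 | P0:I, P1:M(92) | bus: BusRdX,Flush
[11] P0: load  L2 | P0:S(92), P1:S(92) | bus: BusRd,Flush
[12] P0: load  L3 | P0:S(79), P1:S(79) | bus: BusRd,Flush
[13] P0: load  L1 | P0:S(20), P1:S(20) | bus: BusRd,Flush
[14] P1: load  L0 | P0:S(90), P1:S(90) | bus: BusRd
[15] P1: store L0 := 19 | P0:I, P1:M(19) | bus: BusUpgr
[16] P0: load  L2 | P0:S(92), P1:S(92) | bus: none
[17] P0: store L2 := 47 | P0:M(47), P1:I | bus: BusUpgr
[18] P0: store L2 := 20 | P0:M(20), P1:I | bus: none
[19] P0: store L0 := 66 | P0:M(66), P1:I | bus: BusRdX,Flush

invalidations = 3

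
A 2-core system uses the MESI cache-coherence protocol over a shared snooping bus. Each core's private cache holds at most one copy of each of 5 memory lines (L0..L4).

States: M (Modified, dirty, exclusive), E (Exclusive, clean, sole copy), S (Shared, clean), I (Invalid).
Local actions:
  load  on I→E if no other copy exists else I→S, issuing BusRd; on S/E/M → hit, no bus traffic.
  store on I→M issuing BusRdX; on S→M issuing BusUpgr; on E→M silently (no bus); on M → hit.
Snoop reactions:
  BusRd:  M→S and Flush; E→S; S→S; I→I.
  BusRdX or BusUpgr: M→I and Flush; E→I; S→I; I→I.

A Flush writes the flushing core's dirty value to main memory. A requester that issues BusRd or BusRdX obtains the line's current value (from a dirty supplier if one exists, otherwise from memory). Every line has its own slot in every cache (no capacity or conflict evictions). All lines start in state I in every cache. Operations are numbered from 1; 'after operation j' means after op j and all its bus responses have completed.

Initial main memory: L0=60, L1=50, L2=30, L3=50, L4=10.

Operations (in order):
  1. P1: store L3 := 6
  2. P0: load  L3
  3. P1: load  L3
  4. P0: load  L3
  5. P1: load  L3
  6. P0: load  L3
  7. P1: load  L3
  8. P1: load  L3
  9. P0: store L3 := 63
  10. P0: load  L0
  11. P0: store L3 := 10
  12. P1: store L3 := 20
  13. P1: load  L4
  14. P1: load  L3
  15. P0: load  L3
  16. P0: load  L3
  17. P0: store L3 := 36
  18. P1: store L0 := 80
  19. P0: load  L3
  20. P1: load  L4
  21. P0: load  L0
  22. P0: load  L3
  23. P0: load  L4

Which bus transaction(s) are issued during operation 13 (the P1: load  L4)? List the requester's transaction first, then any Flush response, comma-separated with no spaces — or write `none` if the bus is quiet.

bus = BusRd

1. P1: store L3 := 6  bus=[BusRdX]  L3: P0=I P1=M  mem[L3]=50
2. P0: load  L3  bus=[BusRd,Flush]  L3: P0=S P1=S  mem[L3]=6
3. P1: load  L3  bus=[-]  L3: P0=S P1=S  mem[L3]=6
4. P0: load  L3  bus=[-]  L3: P0=S P1=S  mem[L3]=6
5. P1: load  L3  bus=[-]  L3: P0=S P1=S  mem[L3]=6
6. P0: load  L3  bus=[-]  L3: P0=S P1=S  mem[L3]=6
7. P1: load  L3  bus=[-]  L3: P0=S P1=S  mem[L3]=6
8. P1: load  L3  bus=[-]  L3: P0=S P1=S  mem[L3]=6
9. P0: store L3 := 63  bus=[BusUpgr]  L3: P0=M P1=I  mem[L3]=6
10. P0: load  L0  bus=[BusRd]  L0: P0=E P1=I  mem[L0]=60
11. P0: store L3 := 10  bus=[-]  L3: P0=M P1=I  mem[L3]=6
12. P1: store L3 := 20  bus=[BusRdX,Flush]  L3: P0=I P1=M  mem[L3]=10
13. P1: load  L4  bus=[BusRd]  L4: P0=I P1=E  mem[L4]=10
14. P1: load  L3  bus=[-]  L3: P0=I P1=M  mem[L3]=10
15. P0: load  L3  bus=[BusRd,Flush]  L3: P0=S P1=S  mem[L3]=20
16. P0: load  L3  bus=[-]  L3: P0=S P1=S  mem[L3]=20
17. P0: store L3 := 36  bus=[BusUpgr]  L3: P0=M P1=I  mem[L3]=20
18. P1: store L0 := 80  bus=[BusRdX]  L0: P0=I P1=M  mem[L0]=60
19. P0: load  L3  bus=[-]  L3: P0=M P1=I  mem[L3]=20
20. P1: load  L4  bus=[-]  L4: P0=I P1=E  mem[L4]=10
21. P0: load  L0  bus=[BusRd,Flush]  L0: P0=S P1=S  mem[L0]=80
22. P0: load  L3  bus=[-]  L3: P0=M P1=I  mem[L3]=20
23. P0: load  L4  bus=[BusRd]  L4: P0=S P1=S  mem[L4]=10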